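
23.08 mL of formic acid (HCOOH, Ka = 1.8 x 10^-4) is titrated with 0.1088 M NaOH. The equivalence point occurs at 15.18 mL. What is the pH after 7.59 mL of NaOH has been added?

3.74

7.59 mL is exactly half the equivalence volume (15.18/2), i.e. the half-equivalence point.
There, n(HA) = n(A^-), so pH = pKa = -log(1.8 x 10^-4) = 3.74.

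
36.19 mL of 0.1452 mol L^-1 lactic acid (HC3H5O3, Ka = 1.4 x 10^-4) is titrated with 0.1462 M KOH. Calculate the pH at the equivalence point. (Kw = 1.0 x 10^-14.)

8.36

n(HC3H5O3) = 0.1452 x 0.03619 = 0.005255 mol; V(KOH) at equivalence = 0.005255/0.1462 = 0.03594 L.
At equivalence all the acid is converted to C3H5O3-; total volume = 0.03619 + 0.03594 = 0.07213 L, so [C3H5O3-] = 0.005255/0.07213 = 0.07285 M.
Kb = Kw/Ka = 1.0e-14 / 1.4 x 10^-4 = 7.14e-11.
[OH^-] = sqrt(Kb x [C3H5O3-]) = sqrt(7.14e-11 x 0.07285) = 2.28e-6 M.
pOH = 5.64, so pH = 14.00 - 5.64 = 8.36.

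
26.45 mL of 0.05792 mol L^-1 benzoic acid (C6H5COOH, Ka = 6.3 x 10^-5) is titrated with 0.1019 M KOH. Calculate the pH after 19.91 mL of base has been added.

12.03

n(acid) = 0.05792 x 0.02645 = 0.001532 mol; n(KOH) added = 0.1019 x 0.01991 = 0.002029 mol.
Base is in excess by 0.002029 - 0.001532 = 0.0004968 mol in a total volume of 0.04636 L.
[OH^-] = 0.0004968/0.04636 = 0.01072 M, so pOH = 1.97 and pH = 14.00 - 1.97 = 12.03.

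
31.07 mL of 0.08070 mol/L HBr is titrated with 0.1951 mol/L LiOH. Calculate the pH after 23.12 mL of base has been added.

12.57

n(acid) = 0.08070 x 0.03107 = 0.002507 mol; n(LiOH) added = 0.1951 x 0.02312 = 0.004511 mol.
Base is in excess by 0.004511 - 0.002507 = 0.002003 mol in a total volume of 0.05419 L.
[OH^-] = 0.002003/0.05419 = 0.03697 M, so pOH = 1.43 and pH = 14.00 - 1.43 = 12.57.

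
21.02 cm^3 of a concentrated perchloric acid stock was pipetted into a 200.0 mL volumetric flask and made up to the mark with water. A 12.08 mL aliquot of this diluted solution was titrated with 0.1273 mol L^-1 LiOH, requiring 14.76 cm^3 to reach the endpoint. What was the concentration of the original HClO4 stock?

1.48 M

n(LiOH) = 0.1273 x 0.01476 = 0.001879 mol.
n(HClO4) in the aliquot = 0.001879 mol.
[diluted HClO4] = 0.001879 / 0.01208 = 0.1555 M.
Dilution factor = 200.0/21.02 = 9.515, so [stock] = 0.1555 x 9.515 = 1.48 M.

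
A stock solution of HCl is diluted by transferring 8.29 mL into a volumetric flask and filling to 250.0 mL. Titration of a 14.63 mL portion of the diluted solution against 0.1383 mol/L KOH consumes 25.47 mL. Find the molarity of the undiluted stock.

7.26 M

n(KOH) = 0.1383 x 0.02547 = 0.003523 mol.
n(HCl) in the aliquot = 0.003523 mol.
[diluted HCl] = 0.003523 / 0.01463 = 0.2408 M.
Dilution factor = 250.0/8.290 = 30.16, so [stock] = 0.2408 x 30.16 = 7.26 M.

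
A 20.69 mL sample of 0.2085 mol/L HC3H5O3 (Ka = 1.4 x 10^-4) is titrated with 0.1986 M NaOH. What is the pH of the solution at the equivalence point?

n(HC3H5O3) = 0.2085 x 0.02069 = 0.004314 mol; V(NaOH) at equivalence = 0.004314/0.1986 = 0.02172 L.
At equivalence all the acid is converted to C3H5O3-; total volume = 0.02069 + 0.02172 = 0.04241 L, so [C3H5O3-] = 0.004314/0.04241 = 0.1017 M.
Kb = Kw/Ka = 1.0e-14 / 1.4 x 10^-4 = 7.14e-11.
[OH^-] = sqrt(Kb x [C3H5O3-]) = sqrt(7.14e-11 x 0.1017) = 2.70e-6 M.
pOH = 5.57, so pH = 14.00 - 5.57 = 8.43.

8.43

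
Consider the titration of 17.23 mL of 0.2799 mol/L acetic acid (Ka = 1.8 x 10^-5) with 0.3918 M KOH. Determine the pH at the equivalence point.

n(CH3COOH) = 0.2799 x 0.01723 = 0.004823 mol; V(KOH) at equivalence = 0.004823/0.3918 = 0.01231 L.
At equivalence all the acid is converted to CH3COO-; total volume = 0.01723 + 0.01231 = 0.02954 L, so [CH3COO-] = 0.004823/0.02954 = 0.1633 M.
Kb = Kw/Ka = 1.0e-14 / 1.8 x 10^-5 = 5.56e-10.
[OH^-] = sqrt(Kb x [CH3COO-]) = sqrt(5.56e-10 x 0.1633) = 9.52e-6 M.
pOH = 5.02, so pH = 14.00 - 5.02 = 8.98.

8.98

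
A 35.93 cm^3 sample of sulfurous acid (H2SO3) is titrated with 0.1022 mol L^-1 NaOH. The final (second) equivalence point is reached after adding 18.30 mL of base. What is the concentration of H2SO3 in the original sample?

n(NaOH) = 0.1022 x 0.01830 = 0.001870 mol.
At the final (second) equivalence point, 2 mol OH^- react per mol H2SO3, so n(H2SO3) = 0.001870 / 2 = 0.0009351 mol.
[H2SO3] = 0.0009351 / 0.03593 L = 0.0260 M.

0.0260 M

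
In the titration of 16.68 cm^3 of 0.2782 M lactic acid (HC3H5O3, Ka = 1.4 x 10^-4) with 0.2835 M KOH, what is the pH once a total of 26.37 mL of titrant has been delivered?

12.82

n(acid) = 0.2782 x 0.01668 = 0.004640 mol; n(KOH) added = 0.2835 x 0.02637 = 0.007476 mol.
Base is in excess by 0.007476 - 0.004640 = 0.002836 mol in a total volume of 0.04305 L.
[OH^-] = 0.002836/0.04305 = 0.06587 M, so pOH = 1.18 and pH = 14.00 - 1.18 = 12.82.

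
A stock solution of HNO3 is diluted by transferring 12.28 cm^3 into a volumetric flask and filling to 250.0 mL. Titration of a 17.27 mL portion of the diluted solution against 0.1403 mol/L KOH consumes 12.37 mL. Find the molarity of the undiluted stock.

2.05 M

n(KOH) = 0.1403 x 0.01237 = 0.001736 mol.
n(HNO3) in the aliquot = 0.001736 mol.
[diluted HNO3] = 0.001736 / 0.01727 = 0.1005 M.
Dilution factor = 250.0/12.28 = 20.36, so [stock] = 0.1005 x 20.36 = 2.05 M.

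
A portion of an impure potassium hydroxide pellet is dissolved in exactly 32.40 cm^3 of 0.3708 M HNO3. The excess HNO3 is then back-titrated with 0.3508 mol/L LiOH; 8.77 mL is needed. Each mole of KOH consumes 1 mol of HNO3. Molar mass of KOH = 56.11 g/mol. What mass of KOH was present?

0.501 g

Total n(HNO3) added = 0.3708 x 0.03240 = 0.01201 mol.
n(LiOH) used = 0.3508 x 0.008770 = 0.003077 mol, which equals the excess n(HNO3).
So n(HNO3) consumed by the sample = 0.01201 - 0.003077 = 0.008937 mol.
n(KOH) = 0.008937 / 1 = 0.008937 mol.
mass = 0.008937 mol x 56.11 g/mol = 0.501 g.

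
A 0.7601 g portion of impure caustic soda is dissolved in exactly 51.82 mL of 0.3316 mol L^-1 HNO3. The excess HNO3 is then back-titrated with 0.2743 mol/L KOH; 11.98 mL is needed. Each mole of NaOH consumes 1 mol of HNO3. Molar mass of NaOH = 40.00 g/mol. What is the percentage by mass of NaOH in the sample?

73.1%

Total n(HNO3) added = 0.3316 x 0.05182 = 0.01718 mol.
n(KOH) used = 0.2743 x 0.01198 = 0.003286 mol, which equals the excess n(HNO3).
So n(HNO3) consumed by the sample = 0.01718 - 0.003286 = 0.01390 mol.
n(NaOH) = 0.01390 / 1 = 0.01390 mol.
mass NaOH = 0.01390 x 40.00 = 0.5559 g, so %NaOH = 0.5559/0.7601 x 100 = 73.1%.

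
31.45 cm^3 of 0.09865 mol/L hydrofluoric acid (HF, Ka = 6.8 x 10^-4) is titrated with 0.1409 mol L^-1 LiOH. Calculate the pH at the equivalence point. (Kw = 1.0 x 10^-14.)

7.97

n(HF) = 0.09865 x 0.03145 = 0.003103 mol; V(LiOH) at equivalence = 0.003103/0.1409 = 0.02202 L.
At equivalence all the acid is converted to F-; total volume = 0.03145 + 0.02202 = 0.05347 L, so [F-] = 0.003103/0.05347 = 0.05802 M.
Kb = Kw/Ka = 1.0e-14 / 6.8 x 10^-4 = 1.47e-11.
[OH^-] = sqrt(Kb x [F-]) = sqrt(1.47e-11 x 0.05802) = 9.24e-7 M.
pOH = 6.03, so pH = 14.00 - 6.03 = 7.97.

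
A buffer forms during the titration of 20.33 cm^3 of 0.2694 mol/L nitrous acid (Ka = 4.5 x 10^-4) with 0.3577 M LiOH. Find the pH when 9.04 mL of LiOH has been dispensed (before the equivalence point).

3.51

Initial n(HNO2) = 0.2694 x 0.02033 = 0.005477 mol.
n(LiOH) added = 0.3577 x 0.009040 = 0.003234 mol, converting that many moles of HNO2 to NO2-.
Remaining n(HNO2) = 0.002243 mol; n(NO2-) = 0.003234 mol.
By Henderson-Hasselbalch, pH = pKa + log([A^-]/[HA]) = 3.35 + log(0.003234/0.002243) = 3.35 + (+0.16) = 3.51.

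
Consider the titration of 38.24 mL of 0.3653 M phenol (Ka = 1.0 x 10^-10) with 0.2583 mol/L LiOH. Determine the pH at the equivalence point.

n(C6H5OH) = 0.3653 x 0.03824 = 0.01397 mol; V(LiOH) at equivalence = 0.01397/0.2583 = 0.05408 L.
At equivalence all the acid is converted to C6H5O-; total volume = 0.03824 + 0.05408 = 0.09232 L, so [C6H5O-] = 0.01397/0.09232 = 0.1513 M.
Kb = Kw/Ka = 1.0e-14 / 1.0 x 10^-10 = 0.000100.
[OH^-] = sqrt(Kb x [C6H5O-]) = sqrt(0.000100 x 0.1513) = 0.00389 M.
pOH = 2.41, so pH = 14.00 - 2.41 = 11.59.

11.59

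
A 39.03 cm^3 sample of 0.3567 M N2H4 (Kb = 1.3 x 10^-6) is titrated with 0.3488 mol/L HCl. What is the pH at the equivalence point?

4.43

n(N2H4) = 0.3567 x 0.03903 = 0.01392 mol; V(HCl) at equivalence = 0.01392/0.3488 = 0.03991 L.
At equivalence the base is fully converted to N2H5+; total volume = 0.07894 L, so [N2H5+] = 0.01392/0.07894 = 0.1764 M.
Ka(N2H5+) = Kw/Kb = 1.0e-14 / 1.3 x 10^-6 = 7.69e-9.
[H^+] = sqrt(Ka x [N2H5+]) = sqrt(7.69e-9 x 0.1764) = 3.68e-5 M.
pH = -log(3.68e-5) = 4.43.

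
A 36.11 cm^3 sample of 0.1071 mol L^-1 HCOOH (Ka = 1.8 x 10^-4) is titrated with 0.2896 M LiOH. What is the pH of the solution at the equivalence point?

n(HCOOH) = 0.1071 x 0.03611 = 0.003867 mol; V(LiOH) at equivalence = 0.003867/0.2896 = 0.01335 L.
At equivalence all the acid is converted to HCOO-; total volume = 0.03611 + 0.01335 = 0.04946 L, so [HCOO-] = 0.003867/0.04946 = 0.07819 M.
Kb = Kw/Ka = 1.0e-14 / 1.8 x 10^-4 = 5.56e-11.
[OH^-] = sqrt(Kb x [HCOO-]) = sqrt(5.56e-11 x 0.07819) = 2.08e-6 M.
pOH = 5.68, so pH = 14.00 - 5.68 = 8.32.

8.32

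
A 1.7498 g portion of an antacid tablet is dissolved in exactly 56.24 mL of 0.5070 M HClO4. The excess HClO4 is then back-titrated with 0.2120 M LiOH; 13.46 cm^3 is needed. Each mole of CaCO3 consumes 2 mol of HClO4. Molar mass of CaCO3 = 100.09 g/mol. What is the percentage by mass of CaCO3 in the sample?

73.4%

Total n(HClO4) added = 0.5070 x 0.05624 = 0.02851 mol.
n(LiOH) used = 0.2120 x 0.01346 = 0.002854 mol, which equals the excess n(HClO4).
So n(HClO4) consumed by the sample = 0.02851 - 0.002854 = 0.02566 mol.
n(CaCO3) = 0.02566 / 2 = 0.01283 mol.
mass CaCO3 = 0.01283 x 100.09 = 1.284 g, so %CaCO3 = 1.284/1.7498 x 100 = 73.4%.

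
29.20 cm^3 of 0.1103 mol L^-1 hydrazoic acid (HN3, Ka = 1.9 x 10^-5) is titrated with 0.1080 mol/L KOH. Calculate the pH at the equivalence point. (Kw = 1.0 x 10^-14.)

n(HN3) = 0.1103 x 0.02920 = 0.003221 mol; V(KOH) at equivalence = 0.003221/0.1080 = 0.02982 L.
At equivalence all the acid is converted to N3-; total volume = 0.02920 + 0.02982 = 0.05902 L, so [N3-] = 0.003221/0.05902 = 0.05457 M.
Kb = Kw/Ka = 1.0e-14 / 1.9 x 10^-5 = 5.26e-10.
[OH^-] = sqrt(Kb x [N3-]) = sqrt(5.26e-10 x 0.05457) = 5.36e-6 M.
pOH = 5.27, so pH = 14.00 - 5.27 = 8.73.

8.73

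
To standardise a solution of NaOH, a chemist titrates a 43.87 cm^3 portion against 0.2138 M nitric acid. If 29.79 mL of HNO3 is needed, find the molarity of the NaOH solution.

n(HNO3) delivered = 0.2138 x 0.02979 = 0.006369 mol.
For a 1:1 reaction, n(NaOH) = 0.006369 mol.
[NaOH] = 0.006369 mol / 0.04387 L = 0.145 M.

0.145 M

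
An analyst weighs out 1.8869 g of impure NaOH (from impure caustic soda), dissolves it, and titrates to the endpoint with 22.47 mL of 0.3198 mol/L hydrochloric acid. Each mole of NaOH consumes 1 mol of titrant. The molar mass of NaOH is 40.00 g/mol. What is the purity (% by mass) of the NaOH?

15.2%

n(HCl) = 0.3198 x 0.02247 = 0.007186 mol.
n(NaOH) = 0.007186 / 1 = 0.007186 mol.
mass of NaOH = 0.007186 x 40.00 = 0.2874 g.
% purity = 0.2874 / 1.8869 x 100 = 15.2%.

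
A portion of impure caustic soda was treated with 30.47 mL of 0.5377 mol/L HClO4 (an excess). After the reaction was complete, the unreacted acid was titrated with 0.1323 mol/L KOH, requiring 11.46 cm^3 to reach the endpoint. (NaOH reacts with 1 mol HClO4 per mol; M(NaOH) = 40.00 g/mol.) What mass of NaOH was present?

0.595 g

Total n(HClO4) added = 0.5377 x 0.03047 = 0.01638 mol.
n(KOH) used = 0.1323 x 0.01146 = 0.001516 mol, which equals the excess n(HClO4).
So n(HClO4) consumed by the sample = 0.01638 - 0.001516 = 0.01487 mol.
n(NaOH) = 0.01487 / 1 = 0.01487 mol.
mass = 0.01487 mol x 40.00 g/mol = 0.595 g.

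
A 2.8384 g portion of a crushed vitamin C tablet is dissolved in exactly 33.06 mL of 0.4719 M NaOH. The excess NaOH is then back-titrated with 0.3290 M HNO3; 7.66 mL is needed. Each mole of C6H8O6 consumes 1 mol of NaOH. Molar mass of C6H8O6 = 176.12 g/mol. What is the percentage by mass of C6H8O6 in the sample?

Total n(NaOH) added = 0.4719 x 0.03306 = 0.01560 mol.
n(HNO3) used = 0.3290 x 0.007660 = 0.002520 mol, which equals the excess n(NaOH).
So n(NaOH) consumed by the sample = 0.01560 - 0.002520 = 0.01308 mol.
n(C6H8O6) = 0.01308 / 1 = 0.01308 mol.
mass C6H8O6 = 0.01308 x 176.12 = 2.304 g, so %C6H8O6 = 2.304/2.8384 x 100 = 81.2%.

81.2%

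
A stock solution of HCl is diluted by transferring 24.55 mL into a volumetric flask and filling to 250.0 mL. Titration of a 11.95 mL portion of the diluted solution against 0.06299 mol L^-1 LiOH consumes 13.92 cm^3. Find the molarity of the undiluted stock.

n(LiOH) = 0.06299 x 0.01392 = 0.0008768 mol.
n(HCl) in the aliquot = 0.0008768 mol.
[diluted HCl] = 0.0008768 / 0.01195 = 0.07337 M.
Dilution factor = 250.0/24.55 = 10.18, so [stock] = 0.07337 x 10.18 = 0.747 M.

0.747 M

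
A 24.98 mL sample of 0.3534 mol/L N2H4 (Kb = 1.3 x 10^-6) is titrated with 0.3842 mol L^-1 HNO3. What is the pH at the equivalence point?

n(N2H4) = 0.3534 x 0.02498 = 0.008828 mol; V(HNO3) at equivalence = 0.008828/0.3842 = 0.02298 L.
At equivalence the base is fully converted to N2H5+; total volume = 0.04796 L, so [N2H5+] = 0.008828/0.04796 = 0.1841 M.
Ka(N2H5+) = Kw/Kb = 1.0e-14 / 1.3 x 10^-6 = 7.69e-9.
[H^+] = sqrt(Ka x [N2H5+]) = sqrt(7.69e-9 x 0.1841) = 3.76e-5 M.
pH = -log(3.76e-5) = 4.42.

4.42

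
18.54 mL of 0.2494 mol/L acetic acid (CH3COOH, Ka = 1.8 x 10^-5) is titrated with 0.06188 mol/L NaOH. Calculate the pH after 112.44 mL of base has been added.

12.25

n(acid) = 0.2494 x 0.01854 = 0.004624 mol; n(NaOH) added = 0.06188 x 0.1124 = 0.006958 mol.
Base is in excess by 0.006958 - 0.004624 = 0.002334 mol in a total volume of 0.1310 L.
[OH^-] = 0.002334/0.1310 = 0.01782 M, so pOH = 1.75 and pH = 14.00 - 1.75 = 12.25.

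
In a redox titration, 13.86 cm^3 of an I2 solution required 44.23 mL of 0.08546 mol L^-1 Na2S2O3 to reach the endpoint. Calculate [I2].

0.136 M

n(Na2S2O3) = 0.08546 x 0.04423 = 0.003780 mol.
From the balanced equation, 2 mol Na2S2O3 reacts with 1 mol I2, so n(I2) = 0.003780 x 1/2 = 0.001890 mol.
[I2] = 0.001890 / 0.01386 L = 0.136 M.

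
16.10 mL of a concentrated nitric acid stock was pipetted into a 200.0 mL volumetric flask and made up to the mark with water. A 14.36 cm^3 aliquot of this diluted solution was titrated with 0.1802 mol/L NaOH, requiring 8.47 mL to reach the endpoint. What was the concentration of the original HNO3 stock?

n(NaOH) = 0.1802 x 0.008470 = 0.001526 mol.
n(HNO3) in the aliquot = 0.001526 mol.
[diluted HNO3] = 0.001526 / 0.01436 = 0.1063 M.
Dilution factor = 200.0/16.10 = 12.42, so [stock] = 0.1063 x 12.42 = 1.32 M.

1.32 M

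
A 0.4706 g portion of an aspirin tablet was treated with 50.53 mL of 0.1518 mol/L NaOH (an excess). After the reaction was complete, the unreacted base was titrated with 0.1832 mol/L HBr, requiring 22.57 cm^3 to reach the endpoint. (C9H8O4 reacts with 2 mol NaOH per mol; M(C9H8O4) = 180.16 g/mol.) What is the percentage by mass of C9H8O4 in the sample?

Total n(NaOH) added = 0.1518 x 0.05053 = 0.007670 mol.
n(HBr) used = 0.1832 x 0.02257 = 0.004135 mol, which equals the excess n(NaOH).
So n(NaOH) consumed by the sample = 0.007670 - 0.004135 = 0.003536 mol.
n(C9H8O4) = 0.003536 / 2 = 0.001768 mol.
mass C9H8O4 = 0.001768 x 180.16 = 0.3185 g, so %C9H8O4 = 0.3185/0.4706 x 100 = 67.7%.

67.7%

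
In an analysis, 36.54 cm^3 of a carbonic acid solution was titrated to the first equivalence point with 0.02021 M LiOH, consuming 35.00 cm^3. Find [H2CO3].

0.0194 M

n(LiOH) = 0.02021 x 0.03500 = 0.0007073 mol.
At the first equivalence point, 1 mol OH^- react per mol H2CO3, so n(H2CO3) = 0.0007073 / 1 = 0.0007073 mol.
[H2CO3] = 0.0007073 / 0.03654 L = 0.0194 M.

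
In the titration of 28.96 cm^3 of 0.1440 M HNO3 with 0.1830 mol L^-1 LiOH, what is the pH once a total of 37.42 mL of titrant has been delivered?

n(acid) = 0.1440 x 0.02896 = 0.004170 mol; n(LiOH) added = 0.1830 x 0.03742 = 0.006848 mol.
Base is in excess by 0.006848 - 0.004170 = 0.002678 mol in a total volume of 0.06638 L.
[OH^-] = 0.002678/0.06638 = 0.04034 M, so pOH = 1.39 and pH = 14.00 - 1.39 = 12.61.

12.61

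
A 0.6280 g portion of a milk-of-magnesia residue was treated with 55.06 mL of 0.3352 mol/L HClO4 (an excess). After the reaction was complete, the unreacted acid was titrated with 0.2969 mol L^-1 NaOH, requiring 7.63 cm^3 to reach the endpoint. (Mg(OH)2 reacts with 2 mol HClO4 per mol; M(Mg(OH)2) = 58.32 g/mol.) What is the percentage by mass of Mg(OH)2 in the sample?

Total n(HClO4) added = 0.3352 x 0.05506 = 0.01846 mol.
n(NaOH) used = 0.2969 x 0.007630 = 0.002265 mol, which equals the excess n(HClO4).
So n(HClO4) consumed by the sample = 0.01846 - 0.002265 = 0.01619 mol.
n(Mg(OH)2) = 0.01619 / 2 = 0.008095 mol.
mass Mg(OH)2 = 0.008095 x 58.32 = 0.4721 g, so %Mg(OH)2 = 0.4721/0.6280 x 100 = 75.2%.

75.2%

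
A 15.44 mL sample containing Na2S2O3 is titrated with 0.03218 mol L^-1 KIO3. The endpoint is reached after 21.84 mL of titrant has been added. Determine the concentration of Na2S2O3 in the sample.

n(KIO3) = 0.03218 x 0.02184 = 0.0007028 mol.
From the balanced equation, 1 mol KIO3 reacts with 6 mol Na2S2O3, so n(Na2S2O3) = 0.0007028 x 6/1 = 0.004217 mol.
[Na2S2O3] = 0.004217 / 0.01544 L = 0.273 M.

0.273 M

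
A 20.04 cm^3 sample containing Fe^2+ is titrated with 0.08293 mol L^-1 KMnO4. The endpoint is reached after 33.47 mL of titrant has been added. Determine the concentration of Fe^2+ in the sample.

0.693 M

n(KMnO4) = 0.08293 x 0.03347 = 0.002776 mol.
From the balanced equation, 1 mol KMnO4 reacts with 5 mol Fe^2+, so n(Fe^2+) = 0.002776 x 5/1 = 0.01388 mol.
[Fe^2+] = 0.01388 / 0.02004 L = 0.693 M.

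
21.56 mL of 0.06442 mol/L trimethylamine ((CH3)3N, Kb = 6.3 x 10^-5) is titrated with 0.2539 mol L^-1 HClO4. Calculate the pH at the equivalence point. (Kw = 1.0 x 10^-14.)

5.54

n((CH3)3N) = 0.06442 x 0.02156 = 0.001389 mol; V(HClO4) at equivalence = 0.001389/0.2539 = 0.005470 L.
At equivalence the base is fully converted to (CH3)3NH+; total volume = 0.02703 L, so [(CH3)3NH+] = 0.001389/0.02703 = 0.05138 M.
Ka((CH3)3NH+) = Kw/Kb = 1.0e-14 / 6.3 x 10^-5 = 1.59e-10.
[H^+] = sqrt(Ka x [(CH3)3NH+]) = sqrt(1.59e-10 x 0.05138) = 2.86e-6 M.
pH = -log(2.86e-6) = 5.54.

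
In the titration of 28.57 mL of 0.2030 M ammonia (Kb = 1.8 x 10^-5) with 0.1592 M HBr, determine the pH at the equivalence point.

5.15

n(NH3) = 0.2030 x 0.02857 = 0.005800 mol; V(HBr) at equivalence = 0.005800/0.1592 = 0.03643 L.
At equivalence the base is fully converted to NH4+; total volume = 0.06500 L, so [NH4+] = 0.005800/0.06500 = 0.08923 M.
Ka(NH4+) = Kw/Kb = 1.0e-14 / 1.8 x 10^-5 = 5.56e-10.
[H^+] = sqrt(Ka x [NH4+]) = sqrt(5.56e-10 x 0.08923) = 7.04e-6 M.
pH = -log(7.04e-6) = 5.15.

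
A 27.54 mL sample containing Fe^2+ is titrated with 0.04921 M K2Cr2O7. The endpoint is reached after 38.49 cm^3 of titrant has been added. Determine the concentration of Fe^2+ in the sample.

0.413 M

n(K2Cr2O7) = 0.04921 x 0.03849 = 0.001894 mol.
From the balanced equation, 1 mol K2Cr2O7 reacts with 6 mol Fe^2+, so n(Fe^2+) = 0.001894 x 6/1 = 0.01136 mol.
[Fe^2+] = 0.01136 / 0.02754 L = 0.413 M.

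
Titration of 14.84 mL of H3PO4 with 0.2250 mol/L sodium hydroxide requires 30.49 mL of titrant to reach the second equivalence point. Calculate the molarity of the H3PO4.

n(NaOH) = 0.2250 x 0.03049 = 0.006860 mol.
At the second equivalence point, 2 mol OH^- react per mol H3PO4, so n(H3PO4) = 0.006860 / 2 = 0.003430 mol.
[H3PO4] = 0.003430 / 0.01484 L = 0.231 M.

0.231 M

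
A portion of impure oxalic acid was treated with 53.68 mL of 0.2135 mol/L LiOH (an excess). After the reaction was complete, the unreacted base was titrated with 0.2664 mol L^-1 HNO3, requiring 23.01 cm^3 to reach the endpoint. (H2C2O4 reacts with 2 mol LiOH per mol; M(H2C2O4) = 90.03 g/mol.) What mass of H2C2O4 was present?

0.240 g

Total n(LiOH) added = 0.2135 x 0.05368 = 0.01146 mol.
n(HNO3) used = 0.2664 x 0.02301 = 0.006130 mol, which equals the excess n(LiOH).
So n(LiOH) consumed by the sample = 0.01146 - 0.006130 = 0.005331 mol.
n(H2C2O4) = 0.005331 / 2 = 0.002665 mol.
mass = 0.002665 mol x 90.03 g/mol = 0.240 g.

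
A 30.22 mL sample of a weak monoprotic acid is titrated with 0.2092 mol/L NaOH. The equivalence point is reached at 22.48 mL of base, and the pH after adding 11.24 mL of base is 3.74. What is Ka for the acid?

11.24 mL is half of the equivalence volume, so this is the half-equivalence point where [HA] = [A^-].
At half-equivalence pH = pKa, so pKa = 3.74.
Ka = 10^(-3.74) = 1.8 x 10^-4.

1.8 x 10^-4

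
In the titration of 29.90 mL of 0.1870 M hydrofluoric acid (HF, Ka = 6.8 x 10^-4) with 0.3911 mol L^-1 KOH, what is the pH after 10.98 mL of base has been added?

Initial n(HF) = 0.1870 x 0.02990 = 0.005591 mol.
n(KOH) added = 0.3911 x 0.01098 = 0.004294 mol, converting that many moles of HF to F-.
Remaining n(HF) = 0.001297 mol; n(F-) = 0.004294 mol.
By Henderson-Hasselbalch, pH = pKa + log([A^-]/[HA]) = 3.17 + log(0.004294/0.001297) = 3.17 + (+0.52) = 3.69.

3.69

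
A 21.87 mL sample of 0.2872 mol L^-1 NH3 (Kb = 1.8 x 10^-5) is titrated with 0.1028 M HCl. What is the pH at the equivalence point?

n(NH3) = 0.2872 x 0.02187 = 0.006281 mol; V(HCl) at equivalence = 0.006281/0.1028 = 0.06110 L.
At equivalence the base is fully converted to NH4+; total volume = 0.08297 L, so [NH4+] = 0.006281/0.08297 = 0.07570 M.
Ka(NH4+) = Kw/Kb = 1.0e-14 / 1.8 x 10^-5 = 5.56e-10.
[H^+] = sqrt(Ka x [NH4+]) = sqrt(5.56e-10 x 0.07570) = 6.49e-6 M.
pH = -log(6.49e-6) = 5.19.

5.19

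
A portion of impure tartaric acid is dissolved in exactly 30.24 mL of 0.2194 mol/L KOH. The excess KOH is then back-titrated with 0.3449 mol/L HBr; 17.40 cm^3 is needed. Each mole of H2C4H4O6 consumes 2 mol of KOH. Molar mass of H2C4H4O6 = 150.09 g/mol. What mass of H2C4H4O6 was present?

0.0475 g

Total n(KOH) added = 0.2194 x 0.03024 = 0.006635 mol.
n(HBr) used = 0.3449 x 0.01740 = 0.006001 mol, which equals the excess n(KOH).
So n(KOH) consumed by the sample = 0.006635 - 0.006001 = 0.0006334 mol.
n(H2C4H4O6) = 0.0006334 / 2 = 0.0003167 mol.
mass = 0.0003167 mol x 150.09 g/mol = 0.0475 g.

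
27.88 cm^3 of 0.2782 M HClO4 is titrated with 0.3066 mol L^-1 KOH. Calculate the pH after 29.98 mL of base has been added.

12.39

n(acid) = 0.2782 x 0.02788 = 0.007756 mol; n(KOH) added = 0.3066 x 0.02998 = 0.009192 mol.
Base is in excess by 0.009192 - 0.007756 = 0.001436 mol in a total volume of 0.05786 L.
[OH^-] = 0.001436/0.05786 = 0.02481 M, so pOH = 1.61 and pH = 14.00 - 1.61 = 12.39.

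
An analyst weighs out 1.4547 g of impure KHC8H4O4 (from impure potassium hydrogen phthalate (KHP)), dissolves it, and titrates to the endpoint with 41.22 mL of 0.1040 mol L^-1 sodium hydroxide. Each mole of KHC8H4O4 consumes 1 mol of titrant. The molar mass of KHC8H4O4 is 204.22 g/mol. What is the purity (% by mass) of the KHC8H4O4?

60.2%

n(NaOH) = 0.1040 x 0.04122 = 0.004287 mol.
n(KHC8H4O4) = 0.004287 / 1 = 0.004287 mol.
mass of KHC8H4O4 = 0.004287 x 204.22 = 0.8755 g.
% purity = 0.8755 / 1.4547 x 100 = 60.2%.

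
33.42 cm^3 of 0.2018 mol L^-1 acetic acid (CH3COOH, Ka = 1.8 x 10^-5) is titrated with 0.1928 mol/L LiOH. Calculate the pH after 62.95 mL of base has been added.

12.75

n(acid) = 0.2018 x 0.03342 = 0.006744 mol; n(LiOH) added = 0.1928 x 0.06295 = 0.01214 mol.
Base is in excess by 0.01214 - 0.006744 = 0.005393 mol in a total volume of 0.09637 L.
[OH^-] = 0.005393/0.09637 = 0.05596 M, so pOH = 1.25 and pH = 14.00 - 1.25 = 12.75.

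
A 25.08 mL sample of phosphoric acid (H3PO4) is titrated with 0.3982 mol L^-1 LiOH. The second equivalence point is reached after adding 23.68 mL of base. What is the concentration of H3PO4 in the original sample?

0.188 M

n(LiOH) = 0.3982 x 0.02368 = 0.009429 mol.
At the second equivalence point, 2 mol OH^- react per mol H3PO4, so n(H3PO4) = 0.009429 / 2 = 0.004715 mol.
[H3PO4] = 0.004715 / 0.02508 L = 0.188 M.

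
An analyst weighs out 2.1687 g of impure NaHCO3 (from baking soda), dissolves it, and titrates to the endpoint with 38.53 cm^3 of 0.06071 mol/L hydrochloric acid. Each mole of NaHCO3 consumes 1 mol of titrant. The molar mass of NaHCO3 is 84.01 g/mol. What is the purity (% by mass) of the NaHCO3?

9.06%

n(HCl) = 0.06071 x 0.03853 = 0.002339 mol.
n(NaHCO3) = 0.002339 / 1 = 0.002339 mol.
mass of NaHCO3 = 0.002339 x 84.01 = 0.1965 g.
% purity = 0.1965 / 2.1687 x 100 = 9.06%.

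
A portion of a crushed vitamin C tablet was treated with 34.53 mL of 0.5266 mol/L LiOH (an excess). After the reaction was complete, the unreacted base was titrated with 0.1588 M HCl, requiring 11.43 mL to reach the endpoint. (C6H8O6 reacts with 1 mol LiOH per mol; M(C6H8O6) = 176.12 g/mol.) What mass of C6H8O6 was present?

Total n(LiOH) added = 0.5266 x 0.03453 = 0.01818 mol.
n(HCl) used = 0.1588 x 0.01143 = 0.001815 mol, which equals the excess n(LiOH).
So n(LiOH) consumed by the sample = 0.01818 - 0.001815 = 0.01637 mol.
n(C6H8O6) = 0.01637 / 1 = 0.01637 mol.
mass = 0.01637 mol x 176.12 g/mol = 2.88 g.

2.88 g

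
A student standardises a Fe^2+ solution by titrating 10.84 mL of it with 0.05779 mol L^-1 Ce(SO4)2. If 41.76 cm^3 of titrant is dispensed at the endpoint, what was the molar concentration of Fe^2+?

0.223 M

n(Ce(SO4)2) = 0.05779 x 0.04176 = 0.002413 mol.
From the balanced equation, 1 mol Ce(SO4)2 reacts with 1 mol Fe^2+, so n(Fe^2+) = 0.002413 x 1/1 = 0.002413 mol.
[Fe^2+] = 0.002413 / 0.01084 L = 0.223 M.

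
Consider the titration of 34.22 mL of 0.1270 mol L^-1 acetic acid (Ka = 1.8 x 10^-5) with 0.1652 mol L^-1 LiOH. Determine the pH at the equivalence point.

8.80

n(CH3COOH) = 0.1270 x 0.03422 = 0.004346 mol; V(LiOH) at equivalence = 0.004346/0.1652 = 0.02631 L.
At equivalence all the acid is converted to CH3COO-; total volume = 0.03422 + 0.02631 = 0.06053 L, so [CH3COO-] = 0.004346/0.06053 = 0.07180 M.
Kb = Kw/Ka = 1.0e-14 / 1.8 x 10^-5 = 5.56e-10.
[OH^-] = sqrt(Kb x [CH3COO-]) = sqrt(5.56e-10 x 0.07180) = 6.32e-6 M.
pOH = 5.20, so pH = 14.00 - 5.20 = 8.80.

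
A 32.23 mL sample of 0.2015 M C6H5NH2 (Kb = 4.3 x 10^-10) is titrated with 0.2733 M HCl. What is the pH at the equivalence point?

n(C6H5NH2) = 0.2015 x 0.03223 = 0.006494 mol; V(HCl) at equivalence = 0.006494/0.2733 = 0.02376 L.
At equivalence the base is fully converted to C6H5NH3+; total volume = 0.05599 L, so [C6H5NH3+] = 0.006494/0.05599 = 0.1160 M.
Ka(C6H5NH3+) = Kw/Kb = 1.0e-14 / 4.3 x 10^-10 = 2.33e-5.
[H^+] = sqrt(Ka x [C6H5NH3+]) = sqrt(2.33e-5 x 0.1160) = 0.00164 M.
pH = -log(0.00164) = 2.78.

2.78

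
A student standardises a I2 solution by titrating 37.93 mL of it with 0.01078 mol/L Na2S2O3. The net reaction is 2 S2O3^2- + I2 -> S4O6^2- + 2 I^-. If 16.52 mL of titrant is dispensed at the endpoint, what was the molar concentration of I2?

0.00235 M

n(Na2S2O3) = 0.01078 x 0.01652 = 0.0001781 mol.
From the balanced equation, 2 mol Na2S2O3 reacts with 1 mol I2, so n(I2) = 0.0001781 x 1/2 = 8.904e-5 mol.
[I2] = 8.904e-5 / 0.03793 L = 0.00235 M.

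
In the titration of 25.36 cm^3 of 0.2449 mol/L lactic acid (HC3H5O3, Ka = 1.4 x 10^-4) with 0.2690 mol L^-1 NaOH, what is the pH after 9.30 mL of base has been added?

Initial n(HC3H5O3) = 0.2449 x 0.02536 = 0.006211 mol.
n(NaOH) added = 0.2690 x 0.009300 = 0.002502 mol, converting that many moles of HC3H5O3 to C3H5O3-.
Remaining n(HC3H5O3) = 0.003709 mol; n(C3H5O3-) = 0.002502 mol.
By Henderson-Hasselbalch, pH = pKa + log([A^-]/[HA]) = 3.85 + log(0.002502/0.003709) = 3.85 + (-0.17) = 3.68.

3.68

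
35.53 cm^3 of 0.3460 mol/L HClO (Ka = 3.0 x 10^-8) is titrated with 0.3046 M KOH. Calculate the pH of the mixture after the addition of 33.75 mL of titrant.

Initial n(HClO) = 0.3460 x 0.03553 = 0.01229 mol.
n(KOH) added = 0.3046 x 0.03375 = 0.01028 mol, converting that many moles of HClO to ClO-.
Remaining n(HClO) = 0.002013 mol; n(ClO-) = 0.01028 mol.
By Henderson-Hasselbalch, pH = pKa + log([A^-]/[HA]) = 7.52 + log(0.01028/0.002013) = 7.52 + (+0.71) = 8.23.

8.23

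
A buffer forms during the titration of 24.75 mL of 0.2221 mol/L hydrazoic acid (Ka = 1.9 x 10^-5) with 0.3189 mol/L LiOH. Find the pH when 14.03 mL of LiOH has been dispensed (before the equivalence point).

Initial n(HN3) = 0.2221 x 0.02475 = 0.005497 mol.
n(LiOH) added = 0.3189 x 0.01403 = 0.004474 mol, converting that many moles of HN3 to N3-.
Remaining n(HN3) = 0.001023 mol; n(N3-) = 0.004474 mol.
By Henderson-Hasselbalch, pH = pKa + log([A^-]/[HA]) = 4.72 + log(0.004474/0.001023) = 4.72 + (+0.64) = 5.36.

5.36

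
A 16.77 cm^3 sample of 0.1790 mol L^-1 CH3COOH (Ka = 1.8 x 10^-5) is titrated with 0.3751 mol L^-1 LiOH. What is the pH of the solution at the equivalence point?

n(CH3COOH) = 0.1790 x 0.01677 = 0.003002 mol; V(LiOH) at equivalence = 0.003002/0.3751 = 0.008003 L.
At equivalence all the acid is converted to CH3COO-; total volume = 0.01677 + 0.008003 = 0.02477 L, so [CH3COO-] = 0.003002/0.02477 = 0.1212 M.
Kb = Kw/Ka = 1.0e-14 / 1.8 x 10^-5 = 5.56e-10.
[OH^-] = sqrt(Kb x [CH3COO-]) = sqrt(5.56e-10 x 0.1212) = 8.20e-6 M.
pOH = 5.09, so pH = 14.00 - 5.09 = 8.91.

8.91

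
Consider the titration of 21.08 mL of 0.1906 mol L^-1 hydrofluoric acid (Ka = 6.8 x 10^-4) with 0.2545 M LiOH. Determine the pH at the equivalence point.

8.10

n(HF) = 0.1906 x 0.02108 = 0.004018 mol; V(LiOH) at equivalence = 0.004018/0.2545 = 0.01579 L.
At equivalence all the acid is converted to F-; total volume = 0.02108 + 0.01579 = 0.03687 L, so [F-] = 0.004018/0.03687 = 0.1090 M.
Kb = Kw/Ka = 1.0e-14 / 6.8 x 10^-4 = 1.47e-11.
[OH^-] = sqrt(Kb x [F-]) = sqrt(1.47e-11 x 0.1090) = 1.27e-6 M.
pOH = 5.90, so pH = 14.00 - 5.90 = 8.10.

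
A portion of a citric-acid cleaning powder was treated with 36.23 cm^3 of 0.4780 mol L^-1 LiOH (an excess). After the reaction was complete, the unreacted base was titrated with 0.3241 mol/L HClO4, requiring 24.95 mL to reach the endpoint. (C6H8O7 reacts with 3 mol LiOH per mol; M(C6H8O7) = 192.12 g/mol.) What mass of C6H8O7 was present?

Total n(LiOH) added = 0.4780 x 0.03623 = 0.01732 mol.
n(HClO4) used = 0.3241 x 0.02495 = 0.008086 mol, which equals the excess n(LiOH).
So n(LiOH) consumed by the sample = 0.01732 - 0.008086 = 0.009232 mol.
n(C6H8O7) = 0.009232 / 3 = 0.003077 mol.
mass = 0.003077 mol x 192.12 g/mol = 0.591 g.

0.591 g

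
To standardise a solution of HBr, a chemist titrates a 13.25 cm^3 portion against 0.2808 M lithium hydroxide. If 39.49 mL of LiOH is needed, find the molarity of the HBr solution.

0.837 M

n(LiOH) delivered = 0.2808 x 0.03949 = 0.01109 mol.
For a 1:1 reaction, n(HBr) = 0.01109 mol.
[HBr] = 0.01109 mol / 0.01325 L = 0.837 M.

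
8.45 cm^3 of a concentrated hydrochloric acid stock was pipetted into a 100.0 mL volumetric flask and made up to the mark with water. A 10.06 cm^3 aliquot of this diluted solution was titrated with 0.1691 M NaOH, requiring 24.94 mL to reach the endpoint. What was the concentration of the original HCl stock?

4.96 M

n(NaOH) = 0.1691 x 0.02494 = 0.004217 mol.
n(HCl) in the aliquot = 0.004217 mol.
[diluted HCl] = 0.004217 / 0.01006 = 0.4192 M.
Dilution factor = 100.0/8.450 = 11.83, so [stock] = 0.4192 x 11.83 = 4.96 M.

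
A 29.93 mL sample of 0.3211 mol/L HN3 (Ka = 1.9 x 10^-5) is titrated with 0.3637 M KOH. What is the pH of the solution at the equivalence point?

8.98

n(HN3) = 0.3211 x 0.02993 = 0.009611 mol; V(KOH) at equivalence = 0.009611/0.3637 = 0.02642 L.
At equivalence all the acid is converted to N3-; total volume = 0.02993 + 0.02642 = 0.05635 L, so [N3-] = 0.009611/0.05635 = 0.1705 M.
Kb = Kw/Ka = 1.0e-14 / 1.9 x 10^-5 = 5.26e-10.
[OH^-] = sqrt(Kb x [N3-]) = sqrt(5.26e-10 x 0.1705) = 9.47e-6 M.
pOH = 5.02, so pH = 14.00 - 5.02 = 8.98.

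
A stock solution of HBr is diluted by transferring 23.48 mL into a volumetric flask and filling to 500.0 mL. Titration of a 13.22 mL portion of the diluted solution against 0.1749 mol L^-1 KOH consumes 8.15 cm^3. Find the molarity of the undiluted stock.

2.30 M

n(KOH) = 0.1749 x 0.008150 = 0.001425 mol.
n(HBr) in the aliquot = 0.001425 mol.
[diluted HBr] = 0.001425 / 0.01322 = 0.1078 M.
Dilution factor = 500.0/23.48 = 21.29, so [stock] = 0.1078 x 21.29 = 2.30 M.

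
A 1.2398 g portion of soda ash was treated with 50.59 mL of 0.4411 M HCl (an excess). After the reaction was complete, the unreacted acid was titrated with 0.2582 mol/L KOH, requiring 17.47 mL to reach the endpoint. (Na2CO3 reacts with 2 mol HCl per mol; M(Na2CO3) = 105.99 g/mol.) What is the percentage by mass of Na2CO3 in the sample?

76.1%

Total n(HCl) added = 0.4411 x 0.05059 = 0.02232 mol.
n(KOH) used = 0.2582 x 0.01747 = 0.004511 mol, which equals the excess n(HCl).
So n(HCl) consumed by the sample = 0.02232 - 0.004511 = 0.01780 mol.
n(Na2CO3) = 0.01780 / 2 = 0.008902 mol.
mass Na2CO3 = 0.008902 x 105.99 = 0.9435 g, so %Na2CO3 = 0.9435/1.2398 x 100 = 76.1%.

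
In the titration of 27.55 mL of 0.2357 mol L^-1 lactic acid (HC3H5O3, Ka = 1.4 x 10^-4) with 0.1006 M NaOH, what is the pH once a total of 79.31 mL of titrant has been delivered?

n(acid) = 0.2357 x 0.02755 = 0.006494 mol; n(NaOH) added = 0.1006 x 0.07931 = 0.007979 mol.
Base is in excess by 0.007979 - 0.006494 = 0.001485 mol in a total volume of 0.1069 L.
[OH^-] = 0.001485/0.1069 = 0.01390 M, so pOH = 1.86 and pH = 14.00 - 1.86 = 12.14.

12.14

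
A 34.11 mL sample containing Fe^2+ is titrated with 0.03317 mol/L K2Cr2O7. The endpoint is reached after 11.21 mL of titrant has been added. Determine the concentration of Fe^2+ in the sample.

n(K2Cr2O7) = 0.03317 x 0.01121 = 0.0003718 mol.
From the balanced equation, 1 mol K2Cr2O7 reacts with 6 mol Fe^2+, so n(Fe^2+) = 0.0003718 x 6/1 = 0.002231 mol.
[Fe^2+] = 0.002231 / 0.03411 L = 0.0654 M.

0.0654 M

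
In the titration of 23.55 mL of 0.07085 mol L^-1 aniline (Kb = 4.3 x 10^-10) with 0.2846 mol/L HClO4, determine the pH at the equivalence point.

n(C6H5NH2) = 0.07085 x 0.02355 = 0.001669 mol; V(HClO4) at equivalence = 0.001669/0.2846 = 0.005863 L.
At equivalence the base is fully converted to C6H5NH3+; total volume = 0.02941 L, so [C6H5NH3+] = 0.001669/0.02941 = 0.05673 M.
Ka(C6H5NH3+) = Kw/Kb = 1.0e-14 / 4.3 x 10^-10 = 2.33e-5.
[H^+] = sqrt(Ka x [C6H5NH3+]) = sqrt(2.33e-5 x 0.05673) = 0.00115 M.
pH = -log(0.00115) = 2.94.

2.94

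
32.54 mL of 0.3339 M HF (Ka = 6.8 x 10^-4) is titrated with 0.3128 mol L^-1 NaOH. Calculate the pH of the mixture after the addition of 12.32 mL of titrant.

2.91

Initial n(HF) = 0.3339 x 0.03254 = 0.01087 mol.
n(NaOH) added = 0.3128 x 0.01232 = 0.003854 mol, converting that many moles of HF to F-.
Remaining n(HF) = 0.007011 mol; n(F-) = 0.003854 mol.
By Henderson-Hasselbalch, pH = pKa + log([A^-]/[HA]) = 3.17 + log(0.003854/0.007011) = 3.17 + (-0.26) = 2.91.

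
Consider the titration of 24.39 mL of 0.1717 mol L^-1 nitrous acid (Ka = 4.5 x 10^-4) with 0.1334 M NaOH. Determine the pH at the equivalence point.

n(HNO2) = 0.1717 x 0.02439 = 0.004188 mol; V(NaOH) at equivalence = 0.004188/0.1334 = 0.03139 L.
At equivalence all the acid is converted to NO2-; total volume = 0.02439 + 0.03139 = 0.05578 L, so [NO2-] = 0.004188/0.05578 = 0.07507 M.
Kb = Kw/Ka = 1.0e-14 / 4.5 x 10^-4 = 2.22e-11.
[OH^-] = sqrt(Kb x [NO2-]) = sqrt(2.22e-11 x 0.07507) = 1.29e-6 M.
pOH = 5.89, so pH = 14.00 - 5.89 = 8.11.

8.11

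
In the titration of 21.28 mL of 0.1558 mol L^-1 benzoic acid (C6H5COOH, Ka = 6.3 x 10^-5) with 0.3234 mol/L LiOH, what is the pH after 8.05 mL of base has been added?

Initial n(C6H5COOH) = 0.1558 x 0.02128 = 0.003315 mol.
n(LiOH) added = 0.3234 x 0.008050 = 0.002603 mol, converting that many moles of C6H5COOH to C6H5COO-.
Remaining n(C6H5COOH) = 0.0007121 mol; n(C6H5COO-) = 0.002603 mol.
By Henderson-Hasselbalch, pH = pKa + log([A^-]/[HA]) = 4.20 + log(0.002603/0.0007121) = 4.20 + (+0.56) = 4.76.

4.76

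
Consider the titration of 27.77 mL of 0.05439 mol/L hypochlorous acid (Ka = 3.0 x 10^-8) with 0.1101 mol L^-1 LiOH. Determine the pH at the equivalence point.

n(HClO) = 0.05439 x 0.02777 = 0.001510 mol; V(LiOH) at equivalence = 0.001510/0.1101 = 0.01372 L.
At equivalence all the acid is converted to ClO-; total volume = 0.02777 + 0.01372 = 0.04149 L, so [ClO-] = 0.001510/0.04149 = 0.03641 M.
Kb = Kw/Ka = 1.0e-14 / 3.0 x 10^-8 = 3.33e-7.
[OH^-] = sqrt(Kb x [ClO-]) = sqrt(3.33e-7 x 0.03641) = 0.000110 M.
pOH = 3.96, so pH = 14.00 - 3.96 = 10.04.

10.04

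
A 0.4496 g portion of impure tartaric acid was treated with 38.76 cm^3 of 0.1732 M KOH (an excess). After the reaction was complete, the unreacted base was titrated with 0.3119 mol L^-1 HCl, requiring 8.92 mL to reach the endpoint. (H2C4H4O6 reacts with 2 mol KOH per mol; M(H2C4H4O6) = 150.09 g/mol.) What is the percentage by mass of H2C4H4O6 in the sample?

Total n(KOH) added = 0.1732 x 0.03876 = 0.006713 mol.
n(HCl) used = 0.3119 x 0.008920 = 0.002782 mol, which equals the excess n(KOH).
So n(KOH) consumed by the sample = 0.006713 - 0.002782 = 0.003931 mol.
n(H2C4H4O6) = 0.003931 / 2 = 0.001966 mol.
mass H2C4H4O6 = 0.001966 x 150.09 = 0.2950 g, so %H2C4H4O6 = 0.2950/0.4496 x 100 = 65.6%.

65.6%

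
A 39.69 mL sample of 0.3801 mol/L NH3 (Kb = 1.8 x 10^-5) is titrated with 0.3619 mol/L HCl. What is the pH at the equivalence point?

4.99

n(NH3) = 0.3801 x 0.03969 = 0.01509 mol; V(HCl) at equivalence = 0.01509/0.3619 = 0.04169 L.
At equivalence the base is fully converted to NH4+; total volume = 0.08138 L, so [NH4+] = 0.01509/0.08138 = 0.1854 M.
Ka(NH4+) = Kw/Kb = 1.0e-14 / 1.8 x 10^-5 = 5.56e-10.
[H^+] = sqrt(Ka x [NH4+]) = sqrt(5.56e-10 x 0.1854) = 1.01e-5 M.
pH = -log(1.01e-5) = 4.99.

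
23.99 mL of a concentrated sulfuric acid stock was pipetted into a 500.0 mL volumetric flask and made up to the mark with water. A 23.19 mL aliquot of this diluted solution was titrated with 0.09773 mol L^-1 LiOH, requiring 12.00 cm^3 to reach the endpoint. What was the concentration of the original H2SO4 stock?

n(LiOH) = 0.09773 x 0.01200 = 0.001173 mol.
n(H2SO4) in the aliquot = 0.001173 x 1/2 = 0.0005864 mol.
[diluted H2SO4] = 0.0005864 / 0.02319 = 0.02529 M.
Dilution factor = 500.0/23.99 = 20.84, so [stock] = 0.02529 x 20.84 = 0.527 M.

0.527 M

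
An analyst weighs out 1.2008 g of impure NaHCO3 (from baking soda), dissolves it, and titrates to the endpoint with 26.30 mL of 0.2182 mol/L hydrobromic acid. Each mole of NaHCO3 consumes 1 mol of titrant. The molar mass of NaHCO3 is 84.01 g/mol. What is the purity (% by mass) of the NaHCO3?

40.1%

n(HBr) = 0.2182 x 0.02630 = 0.005739 mol.
n(NaHCO3) = 0.005739 / 1 = 0.005739 mol.
mass of NaHCO3 = 0.005739 x 84.01 = 0.4821 g.
% purity = 0.4821 / 1.2008 x 100 = 40.1%.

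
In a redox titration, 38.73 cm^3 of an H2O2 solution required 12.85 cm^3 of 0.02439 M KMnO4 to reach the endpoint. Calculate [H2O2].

0.0202 M

n(KMnO4) = 0.02439 x 0.01285 = 0.0003134 mol.
From the balanced equation, 2 mol KMnO4 reacts with 5 mol H2O2, so n(H2O2) = 0.0003134 x 5/2 = 0.0007835 mol.
[H2O2] = 0.0007835 / 0.03873 L = 0.0202 M.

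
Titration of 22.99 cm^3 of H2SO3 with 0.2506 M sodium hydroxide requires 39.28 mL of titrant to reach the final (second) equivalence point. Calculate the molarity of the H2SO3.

n(NaOH) = 0.2506 x 0.03928 = 0.009844 mol.
At the final (second) equivalence point, 2 mol OH^- react per mol H2SO3, so n(H2SO3) = 0.009844 / 2 = 0.004922 mol.
[H2SO3] = 0.004922 / 0.02299 L = 0.214 M.

0.214 M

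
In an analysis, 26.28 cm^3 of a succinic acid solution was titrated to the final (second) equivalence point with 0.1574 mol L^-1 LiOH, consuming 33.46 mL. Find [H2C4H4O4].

0.100 M

n(LiOH) = 0.1574 x 0.03346 = 0.005267 mol.
At the final (second) equivalence point, 2 mol OH^- react per mol H2C4H4O4, so n(H2C4H4O4) = 0.005267 / 2 = 0.002633 mol.
[H2C4H4O4] = 0.002633 / 0.02628 L = 0.100 M.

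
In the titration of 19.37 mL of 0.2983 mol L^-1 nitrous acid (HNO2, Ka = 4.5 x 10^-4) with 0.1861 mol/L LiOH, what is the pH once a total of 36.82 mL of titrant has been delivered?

n(acid) = 0.2983 x 0.01937 = 0.005778 mol; n(LiOH) added = 0.1861 x 0.03682 = 0.006852 mol.
Base is in excess by 0.006852 - 0.005778 = 0.001074 mol in a total volume of 0.05619 L.
[OH^-] = 0.001074/0.05619 = 0.01912 M, so pOH = 1.72 and pH = 14.00 - 1.72 = 12.28.

12.28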